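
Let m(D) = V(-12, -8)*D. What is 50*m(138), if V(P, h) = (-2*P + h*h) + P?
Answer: 524400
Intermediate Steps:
V(P, h) = h**2 - P (V(P, h) = (-2*P + h**2) + P = (h**2 - 2*P) + P = h**2 - P)
m(D) = 76*D (m(D) = ((-8)**2 - 1*(-12))*D = (64 + 12)*D = 76*D)
50*m(138) = 50*(76*138) = 50*10488 = 524400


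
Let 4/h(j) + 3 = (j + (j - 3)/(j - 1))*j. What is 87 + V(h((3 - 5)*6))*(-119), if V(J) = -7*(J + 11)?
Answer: 15333566/1653 ≈ 9276.2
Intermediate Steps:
h(j) = 4/(-3 + j*(j + (-3 + j)/(-1 + j))) (h(j) = 4/(-3 + (j + (j - 3)/(j - 1))*j) = 4/(-3 + (j + (-3 + j)/(-1 + j))*j) = 4/(-3 + j*(j + (-3 + j)/(-1 + j))))
V(J) = -77 - 7*J (V(J) = -7*(11 + J) = -77 - 7*J)
87 + V(h((3 - 5)*6))*(-119) = 87 + (-77 - 28*(-1 + (3 - 5)*6)/(3 + ((3 - 5)*6)³ - 6*(3 - 5)*6))*(-119) = 87 + (-77 - 28*(-1 - 2*6)/(3 + (-2*6)³ - (-12)*6))*(-119) = 87 + (-77 - 28*(-1 - 12)/(3 + (-12)³ - 6*(-12)))*(-119) = 87 + (-77 - 28*(-13)/(3 - 1728 + 72))*(-119) = 87 + (-77 - 28*(-13)/(-1653))*(-119) = 87 + (-77 - 28*(-1)*(-13)/1653)*(-119) = 87 + (-77 - 7*52/1653)*(-119) = 87 + (-77 - 364/1653)*(-119) = 87 - 127645/1653*(-119) = 87 + 15189755/1653 = 15333566/1653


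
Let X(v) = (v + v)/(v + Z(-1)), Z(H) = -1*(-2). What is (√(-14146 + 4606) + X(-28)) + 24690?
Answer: 320998/13 + 6*I*√265 ≈ 24692.0 + 97.673*I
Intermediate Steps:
Z(H) = 2
X(v) = 2*v/(2 + v) (X(v) = (v + v)/(v + 2) = (2*v)/(2 + v) = 2*v/(2 + v))
(√(-14146 + 4606) + X(-28)) + 24690 = (√(-14146 + 4606) + 2*(-28)/(2 - 28)) + 24690 = (√(-9540) + 2*(-28)/(-26)) + 24690 = (6*I*√265 + 2*(-28)*(-1/26)) + 24690 = (6*I*√265 + 28/13) + 24690 = (28/13 + 6*I*√265) + 24690 = 320998/13 + 6*I*√265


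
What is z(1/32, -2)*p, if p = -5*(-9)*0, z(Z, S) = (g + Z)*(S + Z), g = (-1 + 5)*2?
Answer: 0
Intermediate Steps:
g = 8 (g = 4*2 = 8)
z(Z, S) = (8 + Z)*(S + Z)
p = 0 (p = 45*0 = 0)
z(1/32, -2)*p = ((1/32)**2 + 8*(-2) + 8/32 - 2/32)*0 = ((1/32)**2 - 16 + 8*(1/32) - 2*1/32)*0 = (1/1024 - 16 + 1/4 - 1/16)*0 = -16191/1024*0 = 0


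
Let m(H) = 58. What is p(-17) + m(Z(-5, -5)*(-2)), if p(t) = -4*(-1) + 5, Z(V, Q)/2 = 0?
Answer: 67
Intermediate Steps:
Z(V, Q) = 0 (Z(V, Q) = 2*0 = 0)
p(t) = 9 (p(t) = 4 + 5 = 9)
p(-17) + m(Z(-5, -5)*(-2)) = 9 + 58 = 67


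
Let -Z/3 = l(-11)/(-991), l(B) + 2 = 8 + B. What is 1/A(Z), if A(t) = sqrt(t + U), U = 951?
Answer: sqrt(103771574)/314142 ≈ 0.032427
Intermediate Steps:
l(B) = 6 + B (l(B) = -2 + (8 + B) = 6 + B)
Z = -15/991 (Z = -3*(6 - 11)/(-991) = -(-15)*(-1)/991 = -3*5/991 = -15/991 ≈ -0.015136)
A(t) = sqrt(951 + t) (A(t) = sqrt(t + 951) = sqrt(951 + t))
1/A(Z) = 1/(sqrt(951 - 15/991)) = 1/(sqrt(942426/991)) = 1/(3*sqrt(103771574)/991) = sqrt(103771574)/314142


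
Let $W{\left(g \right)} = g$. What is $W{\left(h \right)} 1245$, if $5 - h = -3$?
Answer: $9960$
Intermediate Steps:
$h = 8$ ($h = 5 - -3 = 5 + 3 = 8$)
$W{\left(h \right)} 1245 = 8 \cdot 1245 = 9960$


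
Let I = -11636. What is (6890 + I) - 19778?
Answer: -24524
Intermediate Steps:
(6890 + I) - 19778 = (6890 - 11636) - 19778 = -4746 - 19778 = -24524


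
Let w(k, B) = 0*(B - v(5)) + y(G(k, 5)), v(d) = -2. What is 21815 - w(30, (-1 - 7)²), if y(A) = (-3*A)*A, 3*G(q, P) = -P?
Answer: 65470/3 ≈ 21823.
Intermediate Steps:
G(q, P) = -P/3 (G(q, P) = (-P)/3 = -P/3)
y(A) = -3*A²
w(k, B) = -25/3 (w(k, B) = 0*(B - 1*(-2)) - 3*(-⅓*5)² = 0*(B + 2) - 3*(-5/3)² = 0*(2 + B) - 3*25/9 = 0 - 25/3 = -25/3)
21815 - w(30, (-1 - 7)²) = 21815 - 1*(-25/3) = 21815 + 25/3 = 65470/3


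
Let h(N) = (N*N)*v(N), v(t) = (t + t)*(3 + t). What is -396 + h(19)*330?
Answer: 99592284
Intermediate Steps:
v(t) = 2*t*(3 + t) (v(t) = (2*t)*(3 + t) = 2*t*(3 + t))
h(N) = 2*N**3*(3 + N) (h(N) = (N*N)*(2*N*(3 + N)) = N**2*(2*N*(3 + N)) = 2*N**3*(3 + N))
-396 + h(19)*330 = -396 + (2*19**3*(3 + 19))*330 = -396 + (2*6859*22)*330 = -396 + 301796*330 = -396 + 99592680 = 99592284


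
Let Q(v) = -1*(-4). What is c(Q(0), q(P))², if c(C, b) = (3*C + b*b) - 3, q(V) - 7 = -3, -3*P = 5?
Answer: 625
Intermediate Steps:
P = -5/3 (P = -⅓*5 = -5/3 ≈ -1.6667)
Q(v) = 4
q(V) = 4 (q(V) = 7 - 3 = 4)
c(C, b) = -3 + b² + 3*C (c(C, b) = (3*C + b²) - 3 = (b² + 3*C) - 3 = -3 + b² + 3*C)
c(Q(0), q(P))² = (-3 + 4² + 3*4)² = (-3 + 16 + 12)² = 25² = 625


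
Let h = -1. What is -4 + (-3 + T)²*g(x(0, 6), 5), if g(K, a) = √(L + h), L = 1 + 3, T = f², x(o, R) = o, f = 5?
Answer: -4 + 484*√3 ≈ 834.31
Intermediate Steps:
T = 25 (T = 5² = 25)
L = 4
g(K, a) = √3 (g(K, a) = √(4 - 1) = √3)
-4 + (-3 + T)²*g(x(0, 6), 5) = -4 + (-3 + 25)²*√3 = -4 + 22²*√3 = -4 + 484*√3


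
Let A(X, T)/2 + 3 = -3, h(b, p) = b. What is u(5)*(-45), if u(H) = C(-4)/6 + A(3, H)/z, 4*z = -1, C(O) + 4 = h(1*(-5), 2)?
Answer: -4185/2 ≈ -2092.5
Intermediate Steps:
C(O) = -9 (C(O) = -4 + 1*(-5) = -4 - 5 = -9)
z = -1/4 (z = (1/4)*(-1) = -1/4 ≈ -0.25000)
A(X, T) = -12 (A(X, T) = -6 + 2*(-3) = -6 - 6 = -12)
u(H) = 93/2 (u(H) = -9/6 - 12/(-1/4) = -9*1/6 - 12*(-4) = -3/2 + 48 = 93/2)
u(5)*(-45) = (93/2)*(-45) = -4185/2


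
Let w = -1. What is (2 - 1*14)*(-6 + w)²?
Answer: -588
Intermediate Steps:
(2 - 1*14)*(-6 + w)² = (2 - 1*14)*(-6 - 1)² = (2 - 14)*(-7)² = -12*49 = -588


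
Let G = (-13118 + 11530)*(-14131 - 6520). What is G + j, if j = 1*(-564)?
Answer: 32793224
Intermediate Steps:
G = 32793788 (G = -1588*(-20651) = 32793788)
j = -564
G + j = 32793788 - 564 = 32793224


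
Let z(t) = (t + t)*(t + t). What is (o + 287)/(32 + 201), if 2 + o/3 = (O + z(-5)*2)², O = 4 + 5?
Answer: 131324/233 ≈ 563.62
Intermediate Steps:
z(t) = 4*t² (z(t) = (2*t)*(2*t) = 4*t²)
O = 9
o = 131037 (o = -6 + 3*(9 + (4*(-5)²)*2)² = -6 + 3*(9 + (4*25)*2)² = -6 + 3*(9 + 100*2)² = -6 + 3*(9 + 200)² = -6 + 3*209² = -6 + 3*43681 = -6 + 131043 = 131037)
(o + 287)/(32 + 201) = (131037 + 287)/(32 + 201) = 131324/233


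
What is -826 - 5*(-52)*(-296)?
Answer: -77786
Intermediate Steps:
-826 - 5*(-52)*(-296) = -826 + 260*(-296) = -826 - 76960 = -77786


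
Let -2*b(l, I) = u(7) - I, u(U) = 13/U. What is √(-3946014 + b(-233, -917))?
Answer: I*√193377198/7 ≈ 1986.6*I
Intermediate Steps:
b(l, I) = -13/14 + I/2 (b(l, I) = -(13/7 - I)/2 = -13/14 + I/2)
√(-3946014 + b(-233, -917)) = √(-3946014 + (-13/14 + (½)*(-917))) = √(-3946014 + (-13/14 - 917/2)) = √(-3946014 - 3216/7) = √(-27625314/7) = I*√193377198/7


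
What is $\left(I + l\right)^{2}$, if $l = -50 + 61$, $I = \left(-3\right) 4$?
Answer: $1$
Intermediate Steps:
$I = -12$
$l = 11$
$\left(I + l\right)^{2} = \left(-12 + 11\right)^{2} = \left(-1\right)^{2} = 1$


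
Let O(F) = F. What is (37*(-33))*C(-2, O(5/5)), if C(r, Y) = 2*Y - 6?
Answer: 4884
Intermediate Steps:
C(r, Y) = -6 + 2*Y
(37*(-33))*C(-2, O(5/5)) = (37*(-33))*(-6 + 2*(5/5)) = -1221*(-6 + 2*(5*(⅕))) = -1221*(-6 + 2*1) = -1221*(-6 + 2) = -1221*(-4) = 4884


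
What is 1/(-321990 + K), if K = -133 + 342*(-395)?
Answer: -1/457213 ≈ -2.1872e-6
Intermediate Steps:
K = -135223 (K = -133 - 135090 = -135223)
1/(-321990 + K) = 1/(-321990 - 135223) = 1/(-457213) = -1/457213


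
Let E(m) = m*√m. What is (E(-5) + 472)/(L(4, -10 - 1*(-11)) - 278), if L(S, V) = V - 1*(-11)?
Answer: -236/133 + 5*I*√5/266 ≈ -1.7744 + 0.042031*I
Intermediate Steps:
L(S, V) = 11 + V (L(S, V) = V + 11 = 11 + V)
E(m) = m^(3/2)
(E(-5) + 472)/(L(4, -10 - 1*(-11)) - 278) = ((-5)^(3/2) + 472)/((11 + (-10 - 1*(-11))) - 278) = (-5*I*√5 + 472)/((11 + (-10 + 11)) - 278) = (472 - 5*I*√5)/((11 + 1) - 278) = (472 - 5*I*√5)/(12 - 278) = (472 - 5*I*√5)/(-266) = (472 - 5*I*√5)*(-1/266) = -236/133 + 5*I*√5/266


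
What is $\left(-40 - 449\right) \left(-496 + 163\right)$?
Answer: $162837$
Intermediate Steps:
$\left(-40 - 449\right) \left(-496 + 163\right) = \left(-489\right) \left(-333\right) = 162837$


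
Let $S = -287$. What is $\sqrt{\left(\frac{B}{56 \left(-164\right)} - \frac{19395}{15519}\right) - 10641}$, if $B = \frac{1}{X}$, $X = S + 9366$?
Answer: $\frac{i \sqrt{51540193342865994619138}}{2200676968} \approx 103.16 i$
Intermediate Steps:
$X = 9079$ ($X = -287 + 9366 = 9079$)
$B = \frac{1}{9079} \approx 0.00011014$
$\sqrt{\left(\frac{B}{56 \left(-164\right)} - \frac{19395}{15519}\right) - 10641} = \sqrt{\left(\frac{1}{9079 \cdot 56 \left(-164\right)} - \frac{19395}{15519}\right) - 10641} = \sqrt{\left(\frac{1}{9079 \left(-9184\right)} - \frac{6465}{5173}\right) - 10641} = \sqrt{\left(\frac{1}{9079} \left(- \frac{1}{9184}\right) - \frac{6465}{5173}\right) - 10641} = \sqrt{\left(- \frac{1}{83381536} - \frac{6465}{5173}\right) - 10641} = \sqrt{- \frac{77008805059}{61618955104} - 10641} = \sqrt{- \frac{655764310066723}{61618955104}} = \frac{i \sqrt{51540193342865994619138}}{2200676968}$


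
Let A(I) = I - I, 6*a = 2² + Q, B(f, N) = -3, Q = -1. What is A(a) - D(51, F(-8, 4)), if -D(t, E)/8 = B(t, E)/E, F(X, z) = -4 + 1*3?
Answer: 24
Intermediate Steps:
F(X, z) = -1 (F(X, z) = -4 + 3 = -1)
D(t, E) = 24/E (D(t, E) = -(-24)/E = 24/E)
a = ½ (a = (2² - 1)/6 = (4 - 1)/6 = (⅙)*3 = ½ ≈ 0.50000)
A(I) = 0
A(a) - D(51, F(-8, 4)) = 0 - 24/(-1) = 0 - 24*(-1) = 0 - 1*(-24) = 0 + 24 = 24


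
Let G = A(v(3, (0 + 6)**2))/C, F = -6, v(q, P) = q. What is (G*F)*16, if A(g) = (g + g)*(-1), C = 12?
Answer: 48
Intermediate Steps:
A(g) = -2*g (A(g) = (2*g)*(-1) = -2*g)
G = -1/2 (G = -2*3/12 = -6*1/12 = -1/2 ≈ -0.50000)
(G*F)*16 = -1/2*(-6)*16 = 3*16 = 48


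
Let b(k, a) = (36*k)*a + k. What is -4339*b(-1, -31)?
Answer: -4837985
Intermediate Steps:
b(k, a) = k + 36*a*k (b(k, a) = 36*a*k + k = k + 36*a*k)
-4339*b(-1, -31) = -(-4339)*(1 + 36*(-31)) = -(-4339)*(1 - 1116) = -(-4339)*(-1115) = -4339*1115 = -4837985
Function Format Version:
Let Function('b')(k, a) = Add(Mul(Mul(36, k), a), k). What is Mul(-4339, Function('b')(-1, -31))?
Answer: -4837985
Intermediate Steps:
Function('b')(k, a) = Add(k, Mul(36, a, k)) (Function('b')(k, a) = Add(Mul(36, a, k), k) = Add(k, Mul(36, a, k)))
Mul(-4339, Function('b')(-1, -31)) = Mul(-4339, Mul(-1, Add(1, Mul(36, -31)))) = Mul(-4339, Mul(-1, Add(1, -1116))) = Mul(-4339, Mul(-1, -1115)) = Mul(-4339, 1115) = -4837985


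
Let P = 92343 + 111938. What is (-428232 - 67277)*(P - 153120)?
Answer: -25350735949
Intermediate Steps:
P = 204281
(-428232 - 67277)*(P - 153120) = (-428232 - 67277)*(204281 - 153120) = -495509*51161 = -25350735949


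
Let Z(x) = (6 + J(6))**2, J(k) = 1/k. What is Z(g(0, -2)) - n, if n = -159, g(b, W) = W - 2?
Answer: 7093/36 ≈ 197.03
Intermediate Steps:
g(b, W) = -2 + W
J(k) = 1/k
Z(x) = 1369/36 (Z(x) = (6 + 1/6)**2 = (37/6)**2 = 1369/36)
Z(g(0, -2)) - n = 1369/36 - 1*(-159) = 1369/36 + 159 = 7093/36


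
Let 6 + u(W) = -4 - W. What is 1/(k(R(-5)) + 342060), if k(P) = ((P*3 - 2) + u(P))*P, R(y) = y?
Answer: 1/342170 ≈ 2.9225e-6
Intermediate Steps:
u(W) = -10 - W (u(W) = -6 + (-4 - W) = -10 - W)
k(P) = P*(-12 + 2*P) (k(P) = ((P*3 - 2) + (-10 - P))*P = ((3*P - 2) + (-10 - P))*P = ((-2 + 3*P) + (-10 - P))*P = (-12 + 2*P)*P = P*(-12 + 2*P))
1/(k(R(-5)) + 342060) = 1/(2*(-5)*(-6 - 5) + 342060) = 1/(2*(-5)*(-11) + 342060) = 1/(110 + 342060) = 1/342170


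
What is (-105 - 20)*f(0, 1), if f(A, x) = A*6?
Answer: 0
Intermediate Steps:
f(A, x) = 6*A
(-105 - 20)*f(0, 1) = (-105 - 20)*(6*0) = -125*0 = 0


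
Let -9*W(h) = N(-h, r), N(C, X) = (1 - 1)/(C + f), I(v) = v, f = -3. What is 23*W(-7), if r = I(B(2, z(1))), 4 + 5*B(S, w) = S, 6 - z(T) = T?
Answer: 0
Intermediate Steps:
z(T) = 6 - T
B(S, w) = -4/5 + S/5
r = -2/5 (r = -4/5 + (1/5)*2 = -4/5 + 2/5 = -2/5 ≈ -0.40000)
N(C, X) = 0 (N(C, X) = (1 - 1)/(C - 3) = 0/(-3 + C) = 0)
W(h) = 0 (W(h) = -1/9*0 = 0)
23*W(-7) = 23*0 = 0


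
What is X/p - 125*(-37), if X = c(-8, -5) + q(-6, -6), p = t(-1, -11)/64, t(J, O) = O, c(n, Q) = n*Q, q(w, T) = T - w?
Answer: 48315/11 ≈ 4392.3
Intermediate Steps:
c(n, Q) = Q*n
p = -11/64 ≈ -0.17188
X = 40 (X = -5*(-8) + (-6 - 1*(-6)) = 40 + (-6 + 6) = 40 + 0 = 40)
X/p - 125*(-37) = 40/(-11/64) - 125*(-37) = 40*(-64/11) + 4625 = -2560/11 + 4625 = 48315/11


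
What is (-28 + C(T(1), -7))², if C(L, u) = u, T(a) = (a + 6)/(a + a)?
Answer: 1225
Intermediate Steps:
T(a) = (6 + a)/(2*a) (T(a) = (6 + a)/((2*a)) = (6 + a)*(1/(2*a)) = (6 + a)/(2*a))
(-28 + C(T(1), -7))² = (-28 - 7)² = (-35)² = 1225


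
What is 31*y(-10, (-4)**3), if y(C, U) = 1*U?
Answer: -1984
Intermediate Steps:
y(C, U) = U
31*y(-10, (-4)**3) = 31*(-4)**3 = 31*(-64) = -1984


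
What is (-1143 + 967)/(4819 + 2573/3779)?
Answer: -332552/9106787 ≈ -0.036517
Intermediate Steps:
(-1143 + 967)/(4819 + 2573/3779) = -176/(4819 + 2573*(1/3779)) = -176/(4819 + 2573/3779) = -176/18213574/3779 = -176*3779/18213574 = -332552/9106787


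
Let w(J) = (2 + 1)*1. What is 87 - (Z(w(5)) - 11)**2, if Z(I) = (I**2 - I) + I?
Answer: 83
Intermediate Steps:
w(J) = 3 (w(J) = 3*1 = 3)
Z(I) = I**2
87 - (Z(w(5)) - 11)**2 = 87 - (3**2 - 11)**2 = 87 - (9 - 11)**2 = 87 - 1*(-2)**2 = 87 - 1*4 = 87 - 4 = 83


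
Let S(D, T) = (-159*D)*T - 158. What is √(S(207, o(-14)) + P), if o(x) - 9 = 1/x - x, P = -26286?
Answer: I*√153094046/14 ≈ 883.79*I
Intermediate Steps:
o(x) = 9 + 1/x - x (o(x) = 9 + (1/x - x) = 9 + 1/x - x)
S(D, T) = -158 - 159*D*T (S(D, T) = -159*D*T - 158 = -158 - 159*D*T)
√(S(207, o(-14)) + P) = √((-158 - 159*207*(9 + 1/(-14) - 1*(-14))) - 26286) = √((-158 - 159*207*(9 - 1/14 + 14)) - 26286) = √((-158 - 159*207*321/14) - 26286) = √((-158 - 10565073/14) - 26286) = √(-10567285/14 - 26286) = √(-10935289/14) = I*√153094046/14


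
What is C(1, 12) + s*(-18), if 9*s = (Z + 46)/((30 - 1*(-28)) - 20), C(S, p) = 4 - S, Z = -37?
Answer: 48/19 ≈ 2.5263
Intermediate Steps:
s = 1/38 (s = ((-37 + 46)/((30 - 1*(-28)) - 20))/9 = (9/((30 + 28) - 20))/9 = (9/(58 - 20))/9 = (9/38)/9 = (9*(1/38))/9 = (⅑)*(9/38) = 1/38 ≈ 0.026316)
C(1, 12) + s*(-18) = (4 - 1*1) + (1/38)*(-18) = (4 - 1) - 9/19 = 3 - 9/19 = 48/19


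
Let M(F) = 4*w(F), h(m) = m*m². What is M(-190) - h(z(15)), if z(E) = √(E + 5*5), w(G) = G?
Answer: -760 - 80*√10 ≈ -1013.0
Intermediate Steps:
z(E) = √(25 + E) (z(E) = √(E + 25) = √(25 + E))
h(m) = m³
M(F) = 4*F
M(-190) - h(z(15)) = 4*(-190) - (√(25 + 15))³ = -760 - (√40)³ = -760 - (2*√10)³ = -760 - 80*√10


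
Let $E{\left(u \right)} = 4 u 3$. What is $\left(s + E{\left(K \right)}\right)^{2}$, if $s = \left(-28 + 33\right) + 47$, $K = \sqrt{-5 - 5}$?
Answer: $1264 + 1248 i \sqrt{10} \approx 1264.0 + 3946.5 i$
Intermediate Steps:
$K = i \sqrt{10}$ ($K = \sqrt{-10} = i \sqrt{10} \approx 3.1623 i$)
$E{\left(u \right)} = 12 u$
$s = 52$ ($s = 5 + 47 = 52$)
$\left(s + E{\left(K \right)}\right)^{2} = \left(52 + 12 i \sqrt{10}\right)^{2}$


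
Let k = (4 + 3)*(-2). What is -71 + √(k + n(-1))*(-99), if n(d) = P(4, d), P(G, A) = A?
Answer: -71 - 99*I*√15 ≈ -71.0 - 383.43*I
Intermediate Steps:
k = -14 (k = 7*(-2) = -14)
n(d) = d
-71 + √(k + n(-1))*(-99) = -71 + √(-14 - 1)*(-99) = -71 + √(-15)*(-99) = -71 + (I*√15)*(-99) = -71 - 99*I*√15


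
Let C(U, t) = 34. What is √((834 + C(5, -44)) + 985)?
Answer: √1853 ≈ 43.047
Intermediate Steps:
√((834 + C(5, -44)) + 985) = √((834 + 34) + 985) = √(868 + 985) = √1853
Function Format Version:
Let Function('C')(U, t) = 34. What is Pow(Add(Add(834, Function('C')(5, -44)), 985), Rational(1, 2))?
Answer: Pow(1853, Rational(1, 2)) ≈ 43.047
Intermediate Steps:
Pow(Add(Add(834, Function('C')(5, -44)), 985), Rational(1, 2)) = Pow(Add(Add(834, 34), 985), Rational(1, 2)) = Pow(Add(868, 985), Rational(1, 2)) = Pow(1853, Rational(1, 2))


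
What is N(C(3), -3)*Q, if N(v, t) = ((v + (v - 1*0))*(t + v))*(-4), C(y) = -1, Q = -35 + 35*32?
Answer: -34720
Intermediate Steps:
Q = 1085 (Q = -35 + 1120 = 1085)
N(v, t) = -8*v*(t + v) (N(v, t) = ((v + (v + 0))*(t + v))*(-4) = ((v + v)*(t + v))*(-4) = ((2*v)*(t + v))*(-4) = (2*v*(t + v))*(-4) = -8*v*(t + v))
N(C(3), -3)*Q = -8*(-1)*(-3 - 1)*1085 = -8*(-1)*(-4)*1085 = -32*1085 = -34720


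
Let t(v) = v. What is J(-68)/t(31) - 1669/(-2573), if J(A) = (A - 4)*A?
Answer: 408037/2573 ≈ 158.58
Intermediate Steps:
J(A) = A*(-4 + A) (J(A) = (-4 + A)*A = A*(-4 + A))
J(-68)/t(31) - 1669/(-2573) = -68*(-4 - 68)/31 - 1669/(-2573) = -68*(-72)*(1/31) - 1669*(-1/2573) = 4896*(1/31) + 1669/2573 = 4896/31 + 1669/2573 = 408037/2573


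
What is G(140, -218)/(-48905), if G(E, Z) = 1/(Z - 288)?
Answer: 1/24745930 ≈ 4.0411e-8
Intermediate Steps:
G(E, Z) = 1/(-288 + Z)
G(140, -218)/(-48905) = 1/(-288 - 218*(-48905)) = -1/48905/(-506) = -1/506*(-1/48905) = 1/24745930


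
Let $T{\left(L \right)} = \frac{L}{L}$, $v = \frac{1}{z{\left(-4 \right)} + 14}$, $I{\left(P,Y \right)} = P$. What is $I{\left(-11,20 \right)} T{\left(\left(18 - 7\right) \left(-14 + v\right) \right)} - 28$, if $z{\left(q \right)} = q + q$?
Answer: $-39$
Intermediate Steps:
$z{\left(q \right)} = 2 q$
$v = \frac{1}{6}$ ($v = \frac{1}{2 \left(-4\right) + 14} = \frac{1}{-8 + 14} = \frac{1}{6} \approx 0.16667$)
$T{\left(L \right)} = 1$
$I{\left(-11,20 \right)} T{\left(\left(18 - 7\right) \left(-14 + v\right) \right)} - 28 = \left(-11\right) 1 - 28 = -11 - 28 = -39$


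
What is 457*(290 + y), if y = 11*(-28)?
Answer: -8226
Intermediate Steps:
y = -308
457*(290 + y) = 457*(290 - 308) = 457*(-18) = -8226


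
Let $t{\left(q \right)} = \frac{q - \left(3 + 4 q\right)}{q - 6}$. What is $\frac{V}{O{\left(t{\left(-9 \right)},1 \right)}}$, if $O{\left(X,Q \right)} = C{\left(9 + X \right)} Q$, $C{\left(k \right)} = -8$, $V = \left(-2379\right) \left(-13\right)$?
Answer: $- \frac{30927}{8} \approx -3865.9$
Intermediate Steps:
$t{\left(q \right)} = \frac{-3 - 3 q}{-6 + q}$ ($t{\left(q \right)} = \frac{q - \left(3 + 4 q\right)}{-6 + q} = \frac{-3 - 3 q}{-6 + q}$)
$V = 30927$
$O{\left(X,Q \right)} = - 8 Q$
$\frac{V}{O{\left(t{\left(-9 \right)},1 \right)}} = \frac{30927}{\left(-8\right) 1} = \frac{30927}{-8} = 30927 \left(- \frac{1}{8}\right) = - \frac{30927}{8}$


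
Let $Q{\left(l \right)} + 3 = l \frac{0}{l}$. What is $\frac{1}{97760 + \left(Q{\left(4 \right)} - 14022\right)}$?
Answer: $\frac{1}{83735} \approx 1.1942 \cdot 10^{-5}$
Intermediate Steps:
$Q{\left(l \right)} = -3$ ($Q{\left(l \right)} = -3 + l \frac{0}{l} = -3 + l 0 = -3 + 0 = -3$)
$\frac{1}{97760 + \left(Q{\left(4 \right)} - 14022\right)} = \frac{1}{97760 - 14025} = \frac{1}{83735}$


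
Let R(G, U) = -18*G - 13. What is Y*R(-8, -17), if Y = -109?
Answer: -14279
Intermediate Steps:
R(G, U) = -13 - 18*G
Y*R(-8, -17) = -109*(-13 - 18*(-8)) = -109*(-13 + 144) = -109*131 = -14279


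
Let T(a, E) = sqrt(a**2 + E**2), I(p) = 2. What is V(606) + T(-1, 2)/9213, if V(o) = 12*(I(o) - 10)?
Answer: -96 + sqrt(5)/9213 ≈ -96.000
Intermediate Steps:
V(o) = -96 (V(o) = 12*(2 - 10) = 12*(-8) = -96)
T(a, E) = sqrt(E**2 + a**2)
V(606) + T(-1, 2)/9213 = -96 + sqrt(2**2 + (-1)**2)/9213 = -96 + sqrt(4 + 1)*(1/9213) = -96 + sqrt(5)*(1/9213) = -96 + sqrt(5)/9213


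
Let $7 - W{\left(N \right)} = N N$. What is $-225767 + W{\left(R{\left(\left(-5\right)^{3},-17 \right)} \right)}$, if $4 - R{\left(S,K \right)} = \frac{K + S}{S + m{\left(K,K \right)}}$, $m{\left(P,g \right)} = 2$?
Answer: $- \frac{3415645540}{15129} \approx -2.2577 \cdot 10^{5}$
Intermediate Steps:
$R{\left(S,K \right)} = 4 - \frac{K + S}{2 + S}$ ($R{\left(S,K \right)} = 4 - \frac{K + S}{S + 2} = 4 - \frac{K + S}{2 + S}$)
$W{\left(N \right)} = 7 - N^{2}$ ($W{\left(N \right)} = 7 - N N = 7 - N^{2}$)
$-225767 + W{\left(R{\left(\left(-5\right)^{3},-17 \right)} \right)} = -225767 + \left(7 - \left(\frac{8 - -17 + 3 \left(-5\right)^{3}}{2 + \left(-5\right)^{3}}\right)^{2}\right) = -225767 + \left(7 - \left(\frac{8 + 17 + 3 \left(-125\right)}{2 - 125}\right)^{2}\right) = -225767 + \left(7 - \left(\frac{8 + 17 - 375}{-123}\right)^{2}\right) = -225767 + \left(7 - \left(\left(- \frac{1}{123}\right) \left(-350\right)\right)^{2}\right) = -225767 + \left(7 - \left(\frac{350}{123}\right)^{2}\right) = -225767 + \left(7 - \frac{122500}{15129}\right) = -225767 - \frac{16597}{15129} = - \frac{3415645540}{15129}$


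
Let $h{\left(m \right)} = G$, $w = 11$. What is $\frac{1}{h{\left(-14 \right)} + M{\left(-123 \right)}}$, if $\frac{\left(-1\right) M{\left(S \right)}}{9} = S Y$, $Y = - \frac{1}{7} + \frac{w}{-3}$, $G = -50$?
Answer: $- \frac{7}{29870} \approx -0.00023435$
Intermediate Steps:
$h{\left(m \right)} = -50$
$Y = - \frac{80}{21}$ ($Y = - \frac{1}{7} + \frac{11}{-3} = \left(-1\right) \frac{1}{7} + 11 \left(- \frac{1}{3}\right) = - \frac{1}{7} - \frac{11}{3} = - \frac{80}{21} \approx -3.8095$)
$M{\left(S \right)} = \frac{240 S}{7}$ ($M{\left(S \right)} = - 9 S \left(- \frac{80}{21}\right) = - 9 \left(- \frac{80 S}{21}\right) = \frac{240 S}{7}$)
$\frac{1}{h{\left(-14 \right)} + M{\left(-123 \right)}} = \frac{1}{-50 + \frac{240}{7} \left(-123\right)} = \frac{1}{-50 - \frac{29520}{7}} = \frac{1}{- \frac{29870}{7}} = - \frac{7}{29870}$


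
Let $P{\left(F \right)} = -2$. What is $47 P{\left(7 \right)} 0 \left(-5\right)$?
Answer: $0$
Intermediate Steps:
$47 P{\left(7 \right)} 0 \left(-5\right) = 47 \left(-2\right) 0 \left(-5\right) = \left(-94\right) 0 = 0$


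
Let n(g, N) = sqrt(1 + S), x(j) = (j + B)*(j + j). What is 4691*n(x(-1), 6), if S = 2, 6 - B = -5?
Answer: 4691*sqrt(3) ≈ 8125.0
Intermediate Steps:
B = 11 (B = 6 - 1*(-5) = 6 + 5 = 11)
x(j) = 2*j*(11 + j) (x(j) = (j + 11)*(j + j) = (11 + j)*(2*j) = 2*j*(11 + j))
n(g, N) = sqrt(3) (n(g, N) = sqrt(1 + 2) = sqrt(3))
4691*n(x(-1), 6) = 4691*sqrt(3)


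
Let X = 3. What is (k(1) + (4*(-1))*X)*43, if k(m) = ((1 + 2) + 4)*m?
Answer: -215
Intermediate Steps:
k(m) = 7*m (k(m) = (3 + 4)*m = 7*m)
(k(1) + (4*(-1))*X)*43 = (7*1 + (4*(-1))*3)*43 = (7 - 4*3)*43 = (7 - 12)*43 = -5*43 = -215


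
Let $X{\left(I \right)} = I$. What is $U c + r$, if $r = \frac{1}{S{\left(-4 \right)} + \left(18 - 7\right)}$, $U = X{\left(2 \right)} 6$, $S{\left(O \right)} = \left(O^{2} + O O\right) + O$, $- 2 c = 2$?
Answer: $- \frac{467}{39} \approx -11.974$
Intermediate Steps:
$c = -1$ ($c = \left(- \frac{1}{2}\right) 2 = -1$)
$S{\left(O \right)} = O + 2 O^{2}$ ($S{\left(O \right)} = \left(O^{2} + O^{2}\right) + O = 2 O^{2} + O = O + 2 O^{2}$)
$U = 12$ ($U = 2 \cdot 6 = 12$)
$r = \frac{1}{39}$ ($r = \frac{1}{- 4 \left(1 + 2 \left(-4\right)\right) + \left(18 - 7\right)} = \frac{1}{- 4 \left(1 - 8\right) + \left(18 - 7\right)} = \frac{1}{\left(-4\right) \left(-7\right) + 11} = \frac{1}{28 + 11} = \frac{1}{39} \approx 0.025641$)
$U c + r = 12 \left(-1\right) + \frac{1}{39} = -12 + \frac{1}{39} = - \frac{467}{39}$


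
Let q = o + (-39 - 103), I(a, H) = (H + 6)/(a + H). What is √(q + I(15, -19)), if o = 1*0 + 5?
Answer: I*√535/2 ≈ 11.565*I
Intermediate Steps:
I(a, H) = (6 + H)/(H + a)
o = 5 (o = 0 + 5 = 5)
q = -137 (q = 5 + (-39 - 103) = 5 - 142 = -137)
√(q + I(15, -19)) = √(-137 + (6 - 19)/(-19 + 15)) = √(-137 - 13/(-4)) = √(-137 - ¼*(-13)) = √(-137 + 13/4) = √(-535/4) = I*√535/2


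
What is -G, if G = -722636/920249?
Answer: 722636/920249 ≈ 0.78526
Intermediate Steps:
G = -722636/920249 (G = -722636*1/920249 = -722636/920249 ≈ -0.78526)
-G = -1*(-722636/920249) = 722636/920249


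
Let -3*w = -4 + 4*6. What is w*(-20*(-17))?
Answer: -6800/3 ≈ -2266.7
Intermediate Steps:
w = -20/3 (w = -(-4 + 4*6)/3 = -(-4 + 24)/3 = -1/3*20 = -20/3 ≈ -6.6667)
w*(-20*(-17)) = -(-400)*(-17)/3 = -20/3*340 = -6800/3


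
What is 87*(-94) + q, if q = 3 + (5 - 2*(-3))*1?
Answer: -8164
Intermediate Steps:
q = 14 (q = 3 + (5 + 6)*1 = 3 + 11*1 = 3 + 11 = 14)
87*(-94) + q = 87*(-94) + 14 = -8178 + 14 = -8164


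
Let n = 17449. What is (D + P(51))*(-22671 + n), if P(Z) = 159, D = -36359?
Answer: 189036400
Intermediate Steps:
(D + P(51))*(-22671 + n) = (-36359 + 159)*(-22671 + 17449) = -36200*(-5222) = 189036400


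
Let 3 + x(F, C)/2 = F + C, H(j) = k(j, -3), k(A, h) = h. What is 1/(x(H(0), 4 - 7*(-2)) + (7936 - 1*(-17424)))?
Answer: 1/25384 ≈ 3.9395e-5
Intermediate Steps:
H(j) = -3
x(F, C) = -6 + 2*C + 2*F (x(F, C) = -6 + 2*(F + C) = -6 + 2*(C + F) = -6 + (2*C + 2*F) = -6 + 2*C + 2*F)
1/(x(H(0), 4 - 7*(-2)) + (7936 - 1*(-17424))) = 1/((-6 + 2*(4 - 7*(-2)) + 2*(-3)) + (7936 - 1*(-17424))) = 1/((-6 + 2*(4 + 14) - 6) + (7936 + 17424)) = 1/((-6 + 2*18 - 6) + 25360) = 1/((-6 + 36 - 6) + 25360) = 1/(24 + 25360) = 1/25384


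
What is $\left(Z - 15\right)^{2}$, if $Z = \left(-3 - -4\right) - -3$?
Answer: $121$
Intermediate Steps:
$Z = 4$ ($Z = \left(-3 + 4\right) + 3 = 1 + 3 = 4$)
$\left(Z - 15\right)^{2} = \left(4 - 15\right)^{2} = \left(-11\right)^{2} = 121$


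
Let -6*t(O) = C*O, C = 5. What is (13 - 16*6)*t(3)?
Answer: 415/2 ≈ 207.50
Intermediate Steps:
t(O) = -5*O/6
(13 - 16*6)*t(3) = (13 - 16*6)*(-5/6*3) = (13 - 96)*(-5/2) = -83*(-5/2) = 415/2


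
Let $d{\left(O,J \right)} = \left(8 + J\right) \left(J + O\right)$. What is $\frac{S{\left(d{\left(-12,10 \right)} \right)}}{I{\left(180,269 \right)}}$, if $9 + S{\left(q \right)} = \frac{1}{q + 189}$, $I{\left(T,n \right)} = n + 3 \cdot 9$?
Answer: $- \frac{172}{5661} \approx -0.030383$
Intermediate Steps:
$I{\left(T,n \right)} = 27 + n$ ($I{\left(T,n \right)} = n + 27 = 27 + n$)
$S{\left(q \right)} = -9 + \frac{1}{189 + q}$ ($S{\left(q \right)} = -9 + \frac{1}{q + 189} = -9 + \frac{1}{189 + q}$)
$\frac{S{\left(d{\left(-12,10 \right)} \right)}}{I{\left(180,269 \right)}} = \frac{\frac{1}{189 + \left(10^{2} + 8 \cdot 10 + 8 \left(-12\right) + 10 \left(-12\right)\right)} \left(-1700 - 9 \left(10^{2} + 8 \cdot 10 + 8 \left(-12\right) + 10 \left(-12\right)\right)\right)}{27 + 269} = \frac{\frac{1}{189 + \left(100 + 80 - 96 - 120\right)} \left(-1700 - 9 \left(100 + 80 - 96 - 120\right)\right)}{296} = \frac{-1700 - -324}{189 - 36} \cdot \frac{1}{296} = \frac{-1700 + 324}{153} \cdot \frac{1}{296} = \frac{1}{153} \left(-1376\right) \frac{1}{296} = \left(- \frac{1376}{153}\right) \frac{1}{296} = - \frac{172}{5661}$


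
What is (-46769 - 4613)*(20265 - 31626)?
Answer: 583750902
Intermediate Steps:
(-46769 - 4613)*(20265 - 31626) = -51382*(-11361) = 583750902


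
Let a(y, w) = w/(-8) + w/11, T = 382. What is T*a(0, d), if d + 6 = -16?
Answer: 573/2 ≈ 286.50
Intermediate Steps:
d = -22 (d = -6 - 16 = -22)
a(y, w) = -3*w/88 (a(y, w) = w*(-⅛) + w*(1/11) = -w/8 + w/11 = -3*w/88)
T*a(0, d) = 382*(-3/88*(-22)) = 382*(¾) = 573/2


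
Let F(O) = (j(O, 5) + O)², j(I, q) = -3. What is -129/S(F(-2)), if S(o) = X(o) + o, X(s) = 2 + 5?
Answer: -129/32 ≈ -4.0313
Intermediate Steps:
X(s) = 7
F(O) = (-3 + O)²
S(o) = 7 + o
-129/S(F(-2)) = -129/(7 + (-3 - 2)²) = -129/(7 + (-5)²) = -129/(7 + 25) = -129/32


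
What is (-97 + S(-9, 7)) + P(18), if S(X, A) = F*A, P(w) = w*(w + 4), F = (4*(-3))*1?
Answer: 215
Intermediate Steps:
F = -12 (F = -12*1 = -12)
P(w) = w*(4 + w)
S(X, A) = -12*A
(-97 + S(-9, 7)) + P(18) = (-97 - 12*7) + 18*(4 + 18) = (-97 - 84) + 18*22 = -181 + 396 = 215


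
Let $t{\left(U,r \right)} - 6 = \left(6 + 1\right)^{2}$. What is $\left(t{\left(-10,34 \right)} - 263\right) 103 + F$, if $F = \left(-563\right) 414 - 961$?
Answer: $-255467$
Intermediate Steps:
$t{\left(U,r \right)} = 55$ ($t{\left(U,r \right)} = 6 + \left(6 + 1\right)^{2} = 6 + 7^{2} = 6 + 49 = 55$)
$F = -234043$ ($F = -233082 - 961 = -234043$)
$\left(t{\left(-10,34 \right)} - 263\right) 103 + F = \left(55 - 263\right) 103 - 234043 = \left(-208\right) 103 - 234043 = -21424 - 234043 = -255467$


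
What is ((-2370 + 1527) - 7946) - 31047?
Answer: -39836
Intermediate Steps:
((-2370 + 1527) - 7946) - 31047 = (-843 - 7946) - 31047 = -8789 - 31047 = -39836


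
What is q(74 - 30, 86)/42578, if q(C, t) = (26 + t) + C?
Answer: 78/21289 ≈ 0.0036639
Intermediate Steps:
q(C, t) = 26 + C + t
q(74 - 30, 86)/42578 = (26 + (74 - 30) + 86)/42578 = (26 + 44 + 86)*(1/42578) = 156*(1/42578) = 78/21289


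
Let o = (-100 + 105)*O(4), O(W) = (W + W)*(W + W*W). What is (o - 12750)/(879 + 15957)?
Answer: -5975/8418 ≈ -0.70979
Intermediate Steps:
O(W) = 2*W*(W + W**2) (O(W) = (2*W)*(W + W**2) = 2*W*(W + W**2))
o = 800 (o = (-100 + 105)*(2*4**2*(1 + 4)) = 5*(2*16*5) = 5*160 = 800)
(o - 12750)/(879 + 15957) = (800 - 12750)/(879 + 15957) = -11950/16836 = -11950*1/16836 = -5975/8418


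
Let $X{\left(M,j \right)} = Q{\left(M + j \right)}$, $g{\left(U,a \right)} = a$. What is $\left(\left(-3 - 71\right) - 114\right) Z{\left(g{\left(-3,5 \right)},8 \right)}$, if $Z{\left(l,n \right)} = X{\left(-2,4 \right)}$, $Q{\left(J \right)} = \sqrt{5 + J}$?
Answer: $- 188 \sqrt{7} \approx -497.4$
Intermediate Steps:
$X{\left(M,j \right)} = \sqrt{5 + M + j}$ ($X{\left(M,j \right)} = \sqrt{5 + \left(M + j\right)} = \sqrt{5 + M + j}$)
$Z{\left(l,n \right)} = \sqrt{7}$ ($Z{\left(l,n \right)} = \sqrt{5 - 2 + 4} = \sqrt{7}$)
$\left(\left(-3 - 71\right) - 114\right) Z{\left(g{\left(-3,5 \right)},8 \right)} = \left(\left(-3 - 71\right) - 114\right) \sqrt{7} = \left(-74 - 114\right) \sqrt{7} = - 188 \sqrt{7}$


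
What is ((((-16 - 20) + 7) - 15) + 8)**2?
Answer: 1296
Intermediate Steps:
((((-16 - 20) + 7) - 15) + 8)**2 = (((-36 + 7) - 15) + 8)**2 = ((-29 - 15) + 8)**2 = (-44 + 8)**2 = (-36)**2 = 1296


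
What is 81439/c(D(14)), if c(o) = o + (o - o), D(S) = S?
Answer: 81439/14 ≈ 5817.1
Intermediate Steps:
c(o) = o (c(o) = o + 0 = o)
81439/c(D(14)) = 81439/14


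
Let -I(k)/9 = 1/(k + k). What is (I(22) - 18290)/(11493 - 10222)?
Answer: -804769/55924 ≈ -14.390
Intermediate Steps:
I(k) = -9/(2*k) (I(k) = -9/(k + k) = -9*1/(2*k) = -9/(2*k))
(I(22) - 18290)/(11493 - 10222) = (-9/2/22 - 18290)/(11493 - 10222) = (-9/2*1/22 - 18290)/1271 = (-9/44 - 18290)*(1/1271) = -804769/44*1/1271 = -804769/55924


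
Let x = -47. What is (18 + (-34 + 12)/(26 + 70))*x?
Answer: -40091/48 ≈ -835.23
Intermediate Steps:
(18 + (-34 + 12)/(26 + 70))*x = (18 + (-34 + 12)/(26 + 70))*(-47) = (18 - 22/96)*(-47) = (18 - 22*1/96)*(-47) = (18 - 11/48)*(-47) = (853/48)*(-47) = -40091/48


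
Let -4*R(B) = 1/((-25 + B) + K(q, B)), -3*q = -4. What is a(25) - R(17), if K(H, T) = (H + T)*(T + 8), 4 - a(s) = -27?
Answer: 167527/5404 ≈ 31.001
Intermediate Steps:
q = 4/3 (q = -⅓*(-4) = 4/3 ≈ 1.3333)
a(s) = 31 (a(s) = 4 - 1*(-27) = 4 + 27 = 31)
K(H, T) = (8 + T)*(H + T) (K(H, T) = (H + T)*(8 + T) = (8 + T)*(H + T))
R(B) = -1/(4*(-43/3 + B² + 31*B/3)) (R(B) = -1/(4*((-25 + B) + (B² + 8*(4/3) + 8*B + 4*B/3))) = -1/(4*((-25 + B) + (B² + 32/3 + 8*B + 4*B/3))) = -1/(4*((-25 + B) + (32/3 + B² + 28*B/3))) = -1/(4*(-43/3 + B² + 31*B/3)))
a(25) - R(17) = 31 - (-3)/(-172 + 12*17² + 124*17) = 31 - (-3)/(-172 + 12*289 + 2108) = 31 - (-3)/(-172 + 3468 + 2108) = 31 - (-3)/5404 = 31 - 1*(-3/5404) = 31 + 3/5404 = 167527/5404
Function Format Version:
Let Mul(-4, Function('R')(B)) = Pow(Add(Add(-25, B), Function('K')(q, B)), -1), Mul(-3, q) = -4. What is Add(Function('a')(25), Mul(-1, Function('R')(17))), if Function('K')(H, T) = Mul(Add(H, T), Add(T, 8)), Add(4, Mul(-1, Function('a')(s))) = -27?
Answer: Rational(167527, 5404) ≈ 31.001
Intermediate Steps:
q = Rational(4, 3) (q = Mul(Rational(-1, 3), -4) = Rational(4, 3) ≈ 1.3333)
Function('a')(s) = 31 (Function('a')(s) = Add(4, Mul(-1, -27)) = Add(4, 27) = 31)
Function('K')(H, T) = Mul(Add(8, T), Add(H, T)) (Function('K')(H, T) = Mul(Add(H, T), Add(8, T)) = Mul(Add(8, T), Add(H, T)))
Function('R')(B) = Mul(Rational(-1, 4), Pow(Add(Rational(-43, 3), Pow(B, 2), Mul(Rational(31, 3), B)), -1)) (Function('R')(B) = Mul(Rational(-1, 4), Pow(Add(Add(-25, B), Add(Pow(B, 2), Mul(8, Rational(4, 3)), Mul(8, B), Mul(Rational(4, 3), B))), -1)) = Mul(Rational(-1, 4), Pow(Add(Add(-25, B), Add(Pow(B, 2), Rational(32, 3), Mul(8, B), Mul(Rational(4, 3), B))), -1)) = Mul(Rational(-1, 4), Pow(Add(Add(-25, B), Add(Rational(32, 3), Pow(B, 2), Mul(Rational(28, 3), B))), -1)) = Mul(Rational(-1, 4), Pow(Add(Rational(-43, 3), Pow(B, 2), Mul(Rational(31, 3), B)), -1)))
Add(Function('a')(25), Mul(-1, Function('R')(17))) = Add(31, Mul(-1, Mul(-3, Pow(Add(-172, Mul(12, Pow(17, 2)), Mul(124, 17)), -1)))) = Add(31, Mul(-1, Mul(-3, Pow(Add(-172, Mul(12, 289), 2108), -1)))) = Add(31, Mul(-1, Mul(-3, Pow(Add(-172, 3468, 2108), -1)))) = Add(31, Mul(-1, Mul(-3, Pow(5404, -1)))) = Add(31, Mul(-1, Mul(-3, Rational(1, 5404)))) = Add(31, Mul(-1, Rational(-3, 5404))) = Add(31, Rational(3, 5404)) = Rational(167527, 5404)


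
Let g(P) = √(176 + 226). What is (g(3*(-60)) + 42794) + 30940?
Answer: 73734 + √402 ≈ 73754.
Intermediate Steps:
g(P) = √402
(g(3*(-60)) + 42794) + 30940 = (√402 + 42794) + 30940 = (42794 + √402) + 30940 = 73734 + √402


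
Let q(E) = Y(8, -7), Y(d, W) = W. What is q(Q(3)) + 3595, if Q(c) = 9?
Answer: 3588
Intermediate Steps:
q(E) = -7
q(Q(3)) + 3595 = -7 + 3595 = 3588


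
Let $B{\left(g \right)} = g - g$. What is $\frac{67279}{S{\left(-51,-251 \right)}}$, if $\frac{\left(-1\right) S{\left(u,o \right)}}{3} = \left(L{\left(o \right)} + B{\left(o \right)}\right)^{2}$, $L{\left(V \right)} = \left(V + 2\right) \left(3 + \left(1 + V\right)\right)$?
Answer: $- \frac{3541}{597255633} \approx -5.9288 \cdot 10^{-6}$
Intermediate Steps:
$L{\left(V \right)} = \left(2 + V\right) \left(4 + V\right)$
$B{\left(g \right)} = 0$
$S{\left(u,o \right)} = - 3 \left(8 + o^{2} + 6 o\right)^{2}$ ($S{\left(u,o \right)} = - 3 \left(\left(8 + o^{2} + 6 o\right) + 0\right)^{2} = - 3 \left(8 + o^{2} + 6 o\right)^{2}$)
$\frac{67279}{S{\left(-51,-251 \right)}} = \frac{67279}{\left(-3\right) \left(8 + \left(-251\right)^{2} + 6 \left(-251\right)\right)^{2}} = \frac{67279}{\left(-3\right) \left(8 + 63001 - 1506\right)^{2}} = \frac{67279}{\left(-3\right) 61503^{2}} = \frac{67279}{\left(-3\right) 3782619009} = \frac{67279}{-11347857027} = 67279 \left(- \frac{1}{11347857027}\right) = - \frac{3541}{597255633}$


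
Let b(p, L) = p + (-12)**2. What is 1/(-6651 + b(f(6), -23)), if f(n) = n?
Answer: -1/6501 ≈ -0.00015382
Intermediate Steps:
b(p, L) = 144 + p (b(p, L) = p + 144 = 144 + p)
1/(-6651 + b(f(6), -23)) = 1/(-6651 + (144 + 6)) = 1/(-6651 + 150) = 1/(-6501) = -1/6501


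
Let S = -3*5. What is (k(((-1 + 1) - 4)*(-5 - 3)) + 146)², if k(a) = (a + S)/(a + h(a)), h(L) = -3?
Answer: 18071001/841 ≈ 21488.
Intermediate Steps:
S = -15
k(a) = (-15 + a)/(-3 + a) (k(a) = (a - 15)/(a - 3) = (-15 + a)/(-3 + a))
(k(((-1 + 1) - 4)*(-5 - 3)) + 146)² = ((-15 + ((-1 + 1) - 4)*(-5 - 3))/(-3 + ((-1 + 1) - 4)*(-5 - 3)) + 146)² = ((-15 + (0 - 4)*(-8))/(-3 + (0 - 4)*(-8)) + 146)² = ((-15 - 4*(-8))/(-3 - 4*(-8)) + 146)² = ((-15 + 32)/(-3 + 32) + 146)² = (17/29 + 146)² = (4251/29)² = 18071001/841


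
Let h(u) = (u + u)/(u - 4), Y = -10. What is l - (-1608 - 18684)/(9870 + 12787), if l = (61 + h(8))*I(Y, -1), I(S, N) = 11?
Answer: 16220047/22657 ≈ 715.90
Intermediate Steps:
h(u) = 2*u/(-4 + u) (h(u) = (2*u)/(-4 + u) = 2*u/(-4 + u))
l = 715 (l = (61 + 2*8/(-4 + 8))*11 = (61 + 2*8/4)*11 = (61 + 2*8*(¼))*11 = (61 + 4)*11 = 65*11 = 715)
l - (-1608 - 18684)/(9870 + 12787) = 715 - (-1608 - 18684)/(9870 + 12787) = 715 - (-20292)/22657 = 715 - 1*(-20292/22657) = 715 + 20292/22657 = 16220047/22657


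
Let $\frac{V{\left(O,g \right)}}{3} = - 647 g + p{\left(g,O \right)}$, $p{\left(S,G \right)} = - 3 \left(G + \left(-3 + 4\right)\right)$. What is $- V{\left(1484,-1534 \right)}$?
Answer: $-2964129$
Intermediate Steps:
$p{\left(S,G \right)} = -3 - 3 G$ ($p{\left(S,G \right)} = - 3 \left(G + 1\right) = - 3 \left(1 + G\right) = -3 - 3 G$)
$V{\left(O,g \right)} = -9 - 1941 g - 9 O$ ($V{\left(O,g \right)} = 3 \left(- 647 g - \left(3 + 3 O\right)\right) = 3 \left(-3 - 647 g - 3 O\right) = -9 - 1941 g - 9 O$)
$- V{\left(1484,-1534 \right)} = - (-9 - -2977494 - 13356) = - (-9 + 2977494 - 13356) = \left(-1\right) 2964129 = -2964129$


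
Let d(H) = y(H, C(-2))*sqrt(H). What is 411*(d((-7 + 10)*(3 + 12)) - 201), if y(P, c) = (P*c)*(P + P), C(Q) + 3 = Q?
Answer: -82611 - 24968250*sqrt(5) ≈ -5.5913e+7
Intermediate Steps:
C(Q) = -3 + Q
y(P, c) = 2*c*P**2 (y(P, c) = (P*c)*(2*P) = 2*c*P**2)
d(H) = -10*H**(5/2) (d(H) = (2*(-3 - 2)*H**2)*sqrt(H) = (2*(-5)*H**2)*sqrt(H) = (-10*H**2)*sqrt(H) = -10*H**(5/2))
411*(d((-7 + 10)*(3 + 12)) - 201) = 411*(-10*(-7 + 10)**(5/2)*(3 + 12)**(5/2) - 201) = 411*(-10*6075*sqrt(5) - 201) = 411*(-60750*sqrt(5) - 201) = 411*(-201 - 60750*sqrt(5)) = -82611 - 24968250*sqrt(5)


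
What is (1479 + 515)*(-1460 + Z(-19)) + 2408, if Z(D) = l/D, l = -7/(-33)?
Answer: -1823851622/627 ≈ -2.9089e+6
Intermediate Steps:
l = 7/33 (l = -7*(-1/33) = 7/33 ≈ 0.21212)
Z(D) = 7/(33*D)
(1479 + 515)*(-1460 + Z(-19)) + 2408 = (1479 + 515)*(-1460 + (7/33)/(-19)) + 2408 = 1994*(-1460 + (7/33)*(-1/19)) + 2408 = 1994*(-1460 - 7/627) + 2408 = 1994*(-915427/627) + 2408 = -1825361438/627 + 2408 = -1823851622/627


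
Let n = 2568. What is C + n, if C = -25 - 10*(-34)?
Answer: 2883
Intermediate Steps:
C = 315 (C = -25 + 340 = 315)
C + n = 315 + 2568 = 2883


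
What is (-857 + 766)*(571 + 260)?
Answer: -75621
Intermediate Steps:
(-857 + 766)*(571 + 260) = -91*831 = -75621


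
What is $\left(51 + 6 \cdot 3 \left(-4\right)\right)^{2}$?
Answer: $441$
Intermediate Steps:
$\left(51 + 6 \cdot 3 \left(-4\right)\right)^{2} = \left(51 + 18 \left(-4\right)\right)^{2} = \left(51 - 72\right)^{2} = \left(-21\right)^{2} = 441$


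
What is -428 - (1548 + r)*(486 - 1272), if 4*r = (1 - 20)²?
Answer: 2574473/2 ≈ 1.2872e+6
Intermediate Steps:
r = 361/4 (r = (1 - 20)²/4 = (¼)*(-19)² = (¼)*361 = 361/4 ≈ 90.250)
-428 - (1548 + r)*(486 - 1272) = -428 - (1548 + 361/4)*(486 - 1272) = -428 - 6553*(-786)/4 = -428 - 1*(-2575329/2) = -428 + 2575329/2 = 2574473/2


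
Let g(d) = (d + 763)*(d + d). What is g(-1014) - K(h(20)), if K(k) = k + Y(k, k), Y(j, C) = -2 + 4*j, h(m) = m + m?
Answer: 508830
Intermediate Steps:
g(d) = 2*d*(763 + d) (g(d) = (763 + d)*(2*d) = 2*d*(763 + d))
h(m) = 2*m
K(k) = -2 + 5*k (K(k) = k + (-2 + 4*k) = -2 + 5*k)
g(-1014) - K(h(20)) = 2*(-1014)*(763 - 1014) - (-2 + 5*(2*20)) = 2*(-1014)*(-251) - (-2 + 5*40) = 509028 - (-2 + 200) = 509028 - 1*198 = 509028 - 198 = 508830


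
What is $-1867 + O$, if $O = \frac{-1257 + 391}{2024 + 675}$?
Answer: $- \frac{5039899}{2699} \approx -1867.3$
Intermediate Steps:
$O = - \frac{866}{2699} \approx -0.32086$
$-1867 + O = -1867 - \frac{866}{2699} = - \frac{5039899}{2699}$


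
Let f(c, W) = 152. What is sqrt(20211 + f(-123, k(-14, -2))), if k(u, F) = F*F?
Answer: sqrt(20363) ≈ 142.70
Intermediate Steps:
k(u, F) = F**2
sqrt(20211 + f(-123, k(-14, -2))) = sqrt(20211 + 152) = sqrt(20363)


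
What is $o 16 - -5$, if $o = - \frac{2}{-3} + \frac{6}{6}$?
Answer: $\frac{95}{3} \approx 31.667$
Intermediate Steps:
$o = \frac{5}{3}$ ($o = \left(-2\right) \left(- \frac{1}{3}\right) + 6 \cdot \frac{1}{6} = \frac{2}{3} + 1 = \frac{5}{3} \approx 1.6667$)
$o 16 - -5 = \frac{5}{3} \cdot 16 - -5 = \frac{80}{3} + \left(-2 + 7\right) = \frac{80}{3} + 5 = \frac{95}{3}$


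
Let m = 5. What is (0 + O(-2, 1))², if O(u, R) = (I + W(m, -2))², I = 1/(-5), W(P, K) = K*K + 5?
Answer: 3748096/625 ≈ 5997.0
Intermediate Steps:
W(P, K) = 5 + K² (W(P, K) = K² + 5 = 5 + K²)
I = -⅕ ≈ -0.20000
O(u, R) = 1936/25 (O(u, R) = (-⅕ + (5 + (-2)²))² = (-⅕ + (5 + 4))² = (-⅕ + 9)² = (44/5)² = 1936/25)
(0 + O(-2, 1))² = (0 + 1936/25)² = (1936/25)² = 3748096/625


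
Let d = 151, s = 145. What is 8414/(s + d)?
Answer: 4207/148 ≈ 28.426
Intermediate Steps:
8414/(s + d) = 8414/(145 + 151) = 8414/296 = 8414*(1/296) = 4207/148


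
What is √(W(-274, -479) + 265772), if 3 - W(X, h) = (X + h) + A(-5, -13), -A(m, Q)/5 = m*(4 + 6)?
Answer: √266278 ≈ 516.02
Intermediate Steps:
A(m, Q) = -50*m (A(m, Q) = -5*m*(4 + 6) = -5*m*10 = -50*m)
W(X, h) = -247 - X - h (W(X, h) = 3 - ((X + h) - 50*(-5)) = 3 - ((X + h) + 250) = 3 - (250 + X + h) = 3 + (-250 - X - h) = -247 - X - h)
√(W(-274, -479) + 265772) = √((-247 - 1*(-274) - 1*(-479)) + 265772) = √((-247 + 274 + 479) + 265772) = √(506 + 265772) = √266278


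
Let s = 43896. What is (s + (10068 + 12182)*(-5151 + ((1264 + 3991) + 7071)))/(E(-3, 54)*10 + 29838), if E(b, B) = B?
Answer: 79843823/15189 ≈ 5256.7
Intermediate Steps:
(s + (10068 + 12182)*(-5151 + ((1264 + 3991) + 7071)))/(E(-3, 54)*10 + 29838) = (43896 + (10068 + 12182)*(-5151 + ((1264 + 3991) + 7071)))/(54*10 + 29838) = (43896 + 22250*(-5151 + (5255 + 7071)))/(540 + 29838) = (43896 + 22250*(-5151 + 12326))/30378 = (43896 + 22250*7175)*(1/30378) = (43896 + 159643750)*(1/30378) = 159687646*(1/30378) = 79843823/15189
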